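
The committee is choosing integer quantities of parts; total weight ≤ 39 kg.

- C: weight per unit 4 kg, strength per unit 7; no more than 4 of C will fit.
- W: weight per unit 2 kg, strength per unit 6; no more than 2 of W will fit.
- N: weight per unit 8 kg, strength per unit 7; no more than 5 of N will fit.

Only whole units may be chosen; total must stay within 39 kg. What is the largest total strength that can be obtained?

W has the best ratio (6/2); taking only W gives at most 2×6 = 12 (stopped by the supply cap of 2).
Mixing does better — 4×C, 2×W, and 2×N: weight 36 ≤ 39, strength 4·7 + 2·6 + 2·7 = 54.

54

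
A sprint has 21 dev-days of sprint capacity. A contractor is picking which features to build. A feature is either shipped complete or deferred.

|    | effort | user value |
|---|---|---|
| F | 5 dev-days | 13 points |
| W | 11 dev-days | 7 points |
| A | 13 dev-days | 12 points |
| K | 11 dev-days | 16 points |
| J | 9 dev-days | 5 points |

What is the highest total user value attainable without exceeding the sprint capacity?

29

This is a 0-1 knapsack instance.
Allowing fractional choices, the relaxed optimum would be about 33.6, but features are indivisible.
K + J: effort 11 + 9 = 20 ≤ 21, user value 16 + 5 = 21.
F + A: effort 5 + 13 = 18 ≤ 21, user value 13 + 12 = 25.
F + K: effort 5 + 11 = 16 ≤ 21, user value 13 + 16 = 29.
Best is F and K with total user value 29.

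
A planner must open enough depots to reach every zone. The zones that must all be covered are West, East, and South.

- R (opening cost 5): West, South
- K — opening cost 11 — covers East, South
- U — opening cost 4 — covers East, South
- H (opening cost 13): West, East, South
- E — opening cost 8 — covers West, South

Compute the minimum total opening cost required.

Choose R and U: together they cover West, East, South — every zone.
Total opening cost: 5 + 4 = 9.
No cover costs less than 9.

9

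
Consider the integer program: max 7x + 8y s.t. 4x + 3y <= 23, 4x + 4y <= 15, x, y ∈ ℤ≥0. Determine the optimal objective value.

24

Relaxing integrality, the LP optimum is 30.00 at (x,y) = (0, 3.75), which is not an integer point.
(x,y)=(0,3): 4·0+3·3=9≤23, 4·0+4·3=12≤15, objective 24.
(x,y)=(1,2): 4·1+3·2=10≤23, 4·1+4·2=12≤15, objective 23.
(x,y)=(0,2): 4·0+3·2=6≤23, 4·0+4·2=8≤15, objective 16.
The best lattice point is (0,3), giving 24.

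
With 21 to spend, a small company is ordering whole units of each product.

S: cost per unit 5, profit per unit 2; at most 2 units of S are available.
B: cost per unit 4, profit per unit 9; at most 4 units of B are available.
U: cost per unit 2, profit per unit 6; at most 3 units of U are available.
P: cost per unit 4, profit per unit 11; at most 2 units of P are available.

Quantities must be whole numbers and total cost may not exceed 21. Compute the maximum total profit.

This is a bounded integer knapsack.
2×B, 2×U, and 2×P: cost 20 ≤ 21, profit 2·9 + 2·6 + 2·11 = 52.
3×B, 2×U, and 1×P: cost 20 ≤ 21, profit 3·9 + 2·6 + 1·11 = 50.
Best is 52.

52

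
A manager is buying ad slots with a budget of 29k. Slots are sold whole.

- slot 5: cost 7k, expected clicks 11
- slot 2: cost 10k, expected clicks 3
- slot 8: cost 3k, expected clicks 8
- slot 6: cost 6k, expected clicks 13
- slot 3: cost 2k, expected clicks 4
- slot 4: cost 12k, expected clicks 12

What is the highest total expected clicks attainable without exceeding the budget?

44

Take slot 5, slot 8, slot 6, and slot 4: cost 7 + 3 + 6 + 12 = 28 ≤ 29, expected clicks 11 + 8 + 13 + 12 = 44.
No other feasible combination does better.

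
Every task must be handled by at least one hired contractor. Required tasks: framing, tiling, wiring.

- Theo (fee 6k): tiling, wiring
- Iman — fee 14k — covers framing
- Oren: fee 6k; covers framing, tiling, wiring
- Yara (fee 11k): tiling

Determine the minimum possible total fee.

Oren alone covers framing, tiling, wiring — every task.
Total fee: 6.
No cover costs less than 6.

6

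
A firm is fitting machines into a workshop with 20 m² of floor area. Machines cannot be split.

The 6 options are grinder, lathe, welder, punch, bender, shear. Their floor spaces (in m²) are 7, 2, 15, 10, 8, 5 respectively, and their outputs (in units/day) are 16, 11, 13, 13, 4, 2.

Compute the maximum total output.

Treat it as a binary knapsack problem.
Take grinder, lathe, and punch: floor space 7 + 2 + 10 = 19 ≤ 20, output 16 + 11 + 13 = 40.
No other feasible combination does better.

40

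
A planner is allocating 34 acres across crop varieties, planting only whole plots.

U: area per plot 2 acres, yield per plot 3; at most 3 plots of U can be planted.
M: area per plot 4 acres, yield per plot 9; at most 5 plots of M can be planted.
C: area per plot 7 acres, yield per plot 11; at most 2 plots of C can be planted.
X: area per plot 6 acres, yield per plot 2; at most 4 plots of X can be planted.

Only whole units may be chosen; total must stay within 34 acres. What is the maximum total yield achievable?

67

5×M and 2×C: area 34 ≤ 34, yield 5·9 + 2·11 = 67.
3×U, 5×M, and 1×C: area 33 ≤ 34, yield 3·3 + 5·9 + 1·11 = 65.
Best is 67.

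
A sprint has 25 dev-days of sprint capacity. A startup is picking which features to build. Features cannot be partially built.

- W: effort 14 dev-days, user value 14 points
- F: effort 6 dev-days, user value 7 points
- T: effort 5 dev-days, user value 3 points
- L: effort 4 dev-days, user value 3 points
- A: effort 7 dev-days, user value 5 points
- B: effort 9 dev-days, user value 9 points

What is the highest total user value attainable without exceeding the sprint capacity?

This is a 0-1 knapsack instance.
W + B: effort 14 + 9 = 23 ≤ 25, user value 14 + 9 = 23.
W + F + T: effort 14 + 6 + 5 = 25 ≤ 25, user value 14 + 7 + 3 = 24.
W + F + L: effort 14 + 6 + 4 = 24 ≤ 25, user value 14 + 7 + 3 = 24.
The maximum user value is 24; one optimal choice is W, F, and L.

24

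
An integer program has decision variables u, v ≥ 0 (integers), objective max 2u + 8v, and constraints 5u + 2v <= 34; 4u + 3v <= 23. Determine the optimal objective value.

56

(u,v)=(0,7): 5·0+2·7=14≤34, 4·0+3·7=21≤23, objective 56.
(u,v)=(1,6): 5·1+2·6=17≤34, 4·1+3·6=22≤23, objective 50.
(u,v)=(0,6): 5·0+2·6=12≤34, 4·0+3·6=18≤23, objective 48.
The best lattice point is (0,7), giving 56.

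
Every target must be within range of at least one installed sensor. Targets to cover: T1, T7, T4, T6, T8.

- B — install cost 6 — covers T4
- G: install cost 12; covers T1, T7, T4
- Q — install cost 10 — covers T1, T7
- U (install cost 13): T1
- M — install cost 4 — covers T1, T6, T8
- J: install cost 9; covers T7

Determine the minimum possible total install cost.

16

The greedy cost-per-new-target heuristic would pick M, B, and J for 19, but a cheaper cover exists.
Choose G and M: together they cover T1, T7, T4, T6, T8 — every target.
Total install cost: 12 + 4 = 16.
No cover costs less than 16.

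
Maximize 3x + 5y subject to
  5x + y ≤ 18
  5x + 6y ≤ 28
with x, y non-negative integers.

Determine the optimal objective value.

The continuous relaxation peaks at (0, 4.67) with value 23.33; rounding to a feasible lattice point costs some objective.
(x,y)=(2,3): 5·2+1·3=13≤18, 5·2+6·3=28≤28, objective 21.
(x,y)=(0,4): 5·0+1·4=4≤18, 5·0+6·4=24≤28, objective 20.
(x,y)=(3,2): 5·3+1·2=17≤18, 5·3+6·2=27≤28, objective 19.
Maximum is 21 at (x,y)=(2,3).

21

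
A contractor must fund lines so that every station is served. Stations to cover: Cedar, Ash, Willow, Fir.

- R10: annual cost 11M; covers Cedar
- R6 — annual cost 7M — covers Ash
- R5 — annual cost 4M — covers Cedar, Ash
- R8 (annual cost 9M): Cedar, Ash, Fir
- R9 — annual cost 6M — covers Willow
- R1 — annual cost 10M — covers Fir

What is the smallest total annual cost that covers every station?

15

The greedy cost-per-new-station heuristic would pick R5, R9, and R8 for 19, but a cheaper cover exists.
Choose R8 and R9: together they cover Cedar, Ash, Willow, Fir — every station.
Total annual cost: 9 + 6 = 15.
No cover costs less than 15.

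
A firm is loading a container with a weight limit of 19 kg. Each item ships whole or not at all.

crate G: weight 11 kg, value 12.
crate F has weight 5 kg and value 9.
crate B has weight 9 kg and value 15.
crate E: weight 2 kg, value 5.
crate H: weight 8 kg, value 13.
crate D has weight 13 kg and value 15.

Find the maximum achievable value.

Allowing fractional choices, the relaxed optimum would be about 33.9, but items are indivisible.
crate B + crate E + crate H: weight 9 + 2 + 8 = 19 ≤ 19, value 15 + 5 + 13 = 33.
crate F + crate B + crate E: weight 5 + 9 + 2 = 16 ≤ 19, value 9 + 15 + 5 = 29.
crate B + crate H: weight 9 + 8 = 17 ≤ 19, value 15 + 13 = 28.
Best is crate B, crate E, and crate H with total value 33.

33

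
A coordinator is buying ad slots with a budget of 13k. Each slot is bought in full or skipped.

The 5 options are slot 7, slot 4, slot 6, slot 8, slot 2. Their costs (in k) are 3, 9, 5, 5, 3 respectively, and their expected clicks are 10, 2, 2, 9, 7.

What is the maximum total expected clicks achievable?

Take slot 7, slot 8, and slot 2: cost 3 + 5 + 3 = 11 ≤ 13, expected clicks 10 + 9 + 7 = 26.
No other feasible combination does better.

26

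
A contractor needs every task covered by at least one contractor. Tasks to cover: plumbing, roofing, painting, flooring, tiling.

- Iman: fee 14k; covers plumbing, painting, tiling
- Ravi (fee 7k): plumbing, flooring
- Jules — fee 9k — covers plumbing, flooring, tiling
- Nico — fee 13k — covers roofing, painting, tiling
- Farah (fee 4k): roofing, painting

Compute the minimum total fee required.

Choose Jules and Farah: together they cover plumbing, roofing, painting, flooring, tiling — every task.
Total fee: 9 + 4 = 13.
No cover costs less than 13.

13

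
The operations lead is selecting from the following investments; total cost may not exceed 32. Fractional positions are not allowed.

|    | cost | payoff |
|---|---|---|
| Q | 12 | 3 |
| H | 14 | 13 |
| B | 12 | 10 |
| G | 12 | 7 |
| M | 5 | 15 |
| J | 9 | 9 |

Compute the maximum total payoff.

Allowing fractional choices, the relaxed optimum would be about 40.3, but investments are indivisible.
H + B + M: cost 14 + 12 + 5 = 31 ≤ 32, payoff 13 + 10 + 15 = 38.
H + G + M: cost 14 + 12 + 5 = 31 ≤ 32, payoff 13 + 7 + 15 = 35.
H + M + J: cost 14 + 5 + 9 = 28 ≤ 32, payoff 13 + 15 + 9 = 37.
Best is H, B, and M with total payoff 38.

38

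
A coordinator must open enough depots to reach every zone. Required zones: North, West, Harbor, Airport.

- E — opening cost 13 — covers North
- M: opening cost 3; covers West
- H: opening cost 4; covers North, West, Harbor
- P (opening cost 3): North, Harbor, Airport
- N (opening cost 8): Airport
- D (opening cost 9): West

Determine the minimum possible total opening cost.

This is a weighted set-cover instance.
Choose M and P: together they cover North, West, Harbor, Airport — every zone.
Total opening cost: 3 + 3 = 6.

6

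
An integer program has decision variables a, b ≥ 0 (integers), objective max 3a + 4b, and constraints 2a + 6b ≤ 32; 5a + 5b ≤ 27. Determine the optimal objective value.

20

(a,b)=(0,5) is feasible, giving 20.
(a,b)=(1,4) is feasible, giving 19.
Maximum is 20 at (a,b)=(0,5).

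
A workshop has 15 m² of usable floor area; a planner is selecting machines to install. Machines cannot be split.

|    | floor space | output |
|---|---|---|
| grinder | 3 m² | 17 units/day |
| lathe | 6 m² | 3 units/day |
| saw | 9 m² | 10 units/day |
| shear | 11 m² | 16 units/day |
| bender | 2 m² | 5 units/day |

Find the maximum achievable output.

33

Allowing fractional choices, the relaxed optimum would be about 36.5, but machines are indivisible.
grinder + saw + bender: floor space 3 + 9 + 2 = 14 ≤ 15, output 17 + 10 + 5 = 32.
grinder + shear: floor space 3 + 11 = 14 ≤ 15, output 17 + 16 = 33.
Best is grinder and shear with total output 33.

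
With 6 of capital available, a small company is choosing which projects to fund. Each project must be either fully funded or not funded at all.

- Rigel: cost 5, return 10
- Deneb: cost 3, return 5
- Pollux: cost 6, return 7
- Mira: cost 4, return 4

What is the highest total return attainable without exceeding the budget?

10

This is an integer program with binary decision variables.
Take Rigel: cost 5 ≤ 6, return 10.
No other feasible combination does better.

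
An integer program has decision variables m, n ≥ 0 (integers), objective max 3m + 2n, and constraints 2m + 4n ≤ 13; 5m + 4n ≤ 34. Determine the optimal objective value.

Relaxing integrality, the LP optimum is 19.50 at (m,n) = (6.5, 0), which is not an integer point.
(m,n)=(6,0): 2·6+4·0=12≤13, 5·6+4·0=30≤34, objective 18.
(m,n)=(5,0): 2·5+4·0=10≤13, 5·5+4·0=25≤34, objective 15.
No feasible integer point exceeds 18.

18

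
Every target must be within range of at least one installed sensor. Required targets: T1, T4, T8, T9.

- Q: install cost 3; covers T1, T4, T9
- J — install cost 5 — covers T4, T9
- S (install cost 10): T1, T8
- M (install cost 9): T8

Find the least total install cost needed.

This is a weighted set-cover instance.
Choose Q and M: together they cover T1, T4, T8, T9 — every target.
Total install cost: 3 + 9 = 12.

12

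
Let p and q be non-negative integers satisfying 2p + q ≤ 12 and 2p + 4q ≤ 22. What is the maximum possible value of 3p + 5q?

(p,q)=(3,4): 2·3+1·4=10≤12, 2·3+4·4=22≤22, objective 29.
(p,q)=(4,3): 2·4+1·3=11≤12, 2·4+4·3=20≤22, objective 27.
(p,q)=(2,4): 2·2+1·4=8≤12, 2·2+4·4=20≤22, objective 26.
No feasible integer point exceeds 29.

29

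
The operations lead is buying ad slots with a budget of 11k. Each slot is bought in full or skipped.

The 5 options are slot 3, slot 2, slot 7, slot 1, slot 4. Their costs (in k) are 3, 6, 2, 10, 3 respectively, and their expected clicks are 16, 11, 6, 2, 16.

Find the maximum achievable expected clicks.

38

This is an integer program with binary decision variables.
Allowing fractional choices, the relaxed optimum would be about 43.5, but ad slots are indivisible.
slot 3 + slot 2 + slot 7: cost 3 + 6 + 2 = 11 ≤ 11, expected clicks 16 + 11 + 6 = 33.
slot 2 + slot 7 + slot 4: cost 6 + 2 + 3 = 11 ≤ 11, expected clicks 11 + 6 + 16 = 33.
slot 3 + slot 7 + slot 4: cost 3 + 2 + 3 = 8 ≤ 11, expected clicks 16 + 6 + 16 = 38.
Best is slot 3, slot 7, and slot 4 with total expected clicks 38.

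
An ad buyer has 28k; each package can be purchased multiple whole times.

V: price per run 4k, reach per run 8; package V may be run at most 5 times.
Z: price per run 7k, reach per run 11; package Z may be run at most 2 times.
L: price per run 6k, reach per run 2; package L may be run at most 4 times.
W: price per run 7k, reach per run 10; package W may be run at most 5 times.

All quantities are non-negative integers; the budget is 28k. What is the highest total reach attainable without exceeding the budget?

51

This is a bounded integer knapsack.
5×V and 1×W: price 27 ≤ 28, reach 5·8 + 1·10 = 50.
5×V and 1×Z: price 27 ≤ 28, reach 5·8 + 1·11 = 51.
Best is 51.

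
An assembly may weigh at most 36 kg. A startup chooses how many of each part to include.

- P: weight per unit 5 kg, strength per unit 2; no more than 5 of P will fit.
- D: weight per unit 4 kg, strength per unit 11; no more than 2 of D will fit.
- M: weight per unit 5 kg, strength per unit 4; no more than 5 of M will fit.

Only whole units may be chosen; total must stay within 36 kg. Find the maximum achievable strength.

42

D has the best ratio (11/4); taking only D gives at most 2×11 = 22 (stopped by the supply cap of 2).
Mixing does better — 2×D and 5×M: weight 33 ≤ 36, strength 2·11 + 5·4 = 42.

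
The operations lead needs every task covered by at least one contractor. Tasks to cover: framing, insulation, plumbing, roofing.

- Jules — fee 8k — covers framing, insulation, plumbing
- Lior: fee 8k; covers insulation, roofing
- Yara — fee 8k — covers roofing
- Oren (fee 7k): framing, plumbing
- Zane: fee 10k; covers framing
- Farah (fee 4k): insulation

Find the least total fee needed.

15

Choose Lior and Oren: together they cover framing, insulation, plumbing, roofing — every task.
Total fee: 8 + 7 = 15.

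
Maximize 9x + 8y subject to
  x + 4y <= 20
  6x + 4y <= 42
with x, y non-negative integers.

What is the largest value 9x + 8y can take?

The continuous relaxation peaks at (4.4, 3.9) with value 70.80; rounding to a feasible lattice point costs some objective.
(x,y)=(5,3): 1·5+4·3=17≤20, 6·5+4·3=42≤42, objective 69.
(x,y)=(4,4): 1·4+4·4=20≤20, 6·4+4·4=40≤42, objective 68.
(x,y)=(5,2): 1·5+4·2=13≤20, 6·5+4·2=38≤42, objective 61.
No feasible integer point exceeds 69.

69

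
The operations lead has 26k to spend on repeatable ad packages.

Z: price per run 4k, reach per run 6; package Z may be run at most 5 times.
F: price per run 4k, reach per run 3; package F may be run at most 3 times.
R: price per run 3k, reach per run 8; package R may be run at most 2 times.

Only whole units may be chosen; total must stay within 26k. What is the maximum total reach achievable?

46

R has the best ratio (8/3); taking only R gives at most 2×8 = 16 (stopped by the supply cap of 2).
Mixing does better — 5×Z and 2×R: price 26 ≤ 26, reach 5·6 + 2·8 = 46.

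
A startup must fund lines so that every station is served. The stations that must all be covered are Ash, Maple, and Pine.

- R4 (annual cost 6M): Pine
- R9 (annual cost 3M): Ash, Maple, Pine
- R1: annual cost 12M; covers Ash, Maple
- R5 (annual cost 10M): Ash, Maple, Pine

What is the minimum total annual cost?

3

This is a weighted set-cover instance.
R9 alone covers Ash, Maple, Pine — every station.
Total annual cost: 3.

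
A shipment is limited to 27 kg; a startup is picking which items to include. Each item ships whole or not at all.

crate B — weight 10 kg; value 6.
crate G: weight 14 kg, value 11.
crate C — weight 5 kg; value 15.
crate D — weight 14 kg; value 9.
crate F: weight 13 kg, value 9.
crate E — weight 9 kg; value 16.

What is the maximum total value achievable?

Allowing fractional choices, the relaxed optimum would be about 41.2, but items are indivisible.
crate C + crate F + crate E: weight 5 + 13 + 9 = 27 ≤ 27, value 15 + 9 + 16 = 40.
crate B + crate C + crate E: weight 10 + 5 + 9 = 24 ≤ 27, value 6 + 15 + 16 = 37.
crate C + crate E: weight 5 + 9 = 14 ≤ 27, value 15 + 16 = 31.
Best is crate C, crate F, and crate E with total value 40.

40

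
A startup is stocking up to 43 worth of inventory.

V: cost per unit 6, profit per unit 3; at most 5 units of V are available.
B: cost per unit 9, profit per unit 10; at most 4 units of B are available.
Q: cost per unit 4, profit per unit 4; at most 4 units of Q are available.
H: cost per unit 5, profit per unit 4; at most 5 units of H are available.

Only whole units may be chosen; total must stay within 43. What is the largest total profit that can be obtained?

This is a bounded integer knapsack.
B has the best ratio (10/9); taking only B gives at most 4×10 = 40 (stopped by the cost limit).
Mixing does better — 3×B and 4×Q: cost 43 ≤ 43, profit 3·10 + 4·4 = 46.

46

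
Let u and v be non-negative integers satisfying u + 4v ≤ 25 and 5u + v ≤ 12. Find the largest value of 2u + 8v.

50

(u,v)=(1,6) is feasible, giving 50.
(u,v)=(0,6) is feasible, giving 48.
(u,v)=(1,5) is feasible, giving 42.
Maximum is 50 at (u,v)=(1,6).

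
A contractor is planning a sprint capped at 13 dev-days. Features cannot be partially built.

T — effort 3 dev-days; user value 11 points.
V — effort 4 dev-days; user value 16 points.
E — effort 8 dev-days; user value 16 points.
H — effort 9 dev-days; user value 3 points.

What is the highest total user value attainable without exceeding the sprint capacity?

32

Treat it as a binary knapsack problem.
Take V and E: effort 4 + 8 = 12 ≤ 13, user value 16 + 16 = 32.
No other feasible combination does better.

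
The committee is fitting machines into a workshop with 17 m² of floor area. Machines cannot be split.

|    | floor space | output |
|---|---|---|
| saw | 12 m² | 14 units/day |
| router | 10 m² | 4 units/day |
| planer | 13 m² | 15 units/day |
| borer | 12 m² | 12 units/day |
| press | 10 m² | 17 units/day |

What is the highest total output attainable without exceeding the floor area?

planer: floor space 13 ≤ 17, output 15.
press: floor space 10 ≤ 17, output 17.
Best is press with total output 17.

17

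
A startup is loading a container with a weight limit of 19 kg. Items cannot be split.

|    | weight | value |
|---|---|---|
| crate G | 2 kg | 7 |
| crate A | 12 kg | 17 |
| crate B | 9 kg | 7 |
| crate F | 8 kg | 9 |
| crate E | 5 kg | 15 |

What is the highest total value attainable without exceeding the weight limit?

39

crate G + crate A + crate E: weight 2 + 12 + 5 = 19 ≤ 19, value 7 + 17 + 15 = 39.
crate G + crate F + crate E: weight 2 + 8 + 5 = 15 ≤ 19, value 7 + 9 + 15 = 31.
crate A + crate E: weight 12 + 5 = 17 ≤ 19, value 17 + 15 = 32.
Best is crate G, crate A, and crate E with total value 39.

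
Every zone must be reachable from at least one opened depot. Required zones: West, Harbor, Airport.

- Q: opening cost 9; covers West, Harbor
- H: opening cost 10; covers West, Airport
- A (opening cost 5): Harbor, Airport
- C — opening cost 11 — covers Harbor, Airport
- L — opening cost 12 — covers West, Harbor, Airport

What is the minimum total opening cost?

This is an integer covering problem.
The greedy cost-per-new-zone heuristic would pick A and Q for 14, but a cheaper cover exists.
L alone covers West, Harbor, Airport — every zone.
Total opening cost: 12.
No cover costs less than 12.

12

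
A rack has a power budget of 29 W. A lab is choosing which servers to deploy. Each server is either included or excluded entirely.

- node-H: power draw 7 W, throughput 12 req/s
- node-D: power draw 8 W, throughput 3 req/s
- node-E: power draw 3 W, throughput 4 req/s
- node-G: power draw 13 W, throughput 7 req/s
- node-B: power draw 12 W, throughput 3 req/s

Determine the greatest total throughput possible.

node-H + node-D + node-E: power draw 7 + 8 + 3 = 18 ≤ 29, throughput 12 + 3 + 4 = 19.
node-H + node-D + node-G: power draw 7 + 8 + 13 = 28 ≤ 29, throughput 12 + 3 + 7 = 22.
node-H + node-E + node-G: power draw 7 + 3 + 13 = 23 ≤ 29, throughput 12 + 4 + 7 = 23.
Best is node-H, node-E, and node-G with total throughput 23.

23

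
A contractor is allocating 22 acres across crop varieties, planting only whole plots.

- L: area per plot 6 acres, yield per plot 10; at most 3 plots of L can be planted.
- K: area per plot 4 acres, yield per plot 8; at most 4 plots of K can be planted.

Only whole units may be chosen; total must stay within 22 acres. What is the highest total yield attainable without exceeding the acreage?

K has the best ratio (8/4); taking only K gives at most 4×8 = 32 (stopped by the supply cap of 4).
Mixing does better — 1×L and 4×K: area 22 ≤ 22, yield 1·10 + 4·8 = 42.

42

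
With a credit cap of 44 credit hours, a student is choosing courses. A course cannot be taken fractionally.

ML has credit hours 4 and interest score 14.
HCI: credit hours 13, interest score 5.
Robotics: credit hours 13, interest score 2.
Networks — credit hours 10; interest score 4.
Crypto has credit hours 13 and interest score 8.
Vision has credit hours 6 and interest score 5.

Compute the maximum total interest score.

32

Allowing fractional choices, the relaxed optimum would be about 35.2, but courses are indivisible.
ML + Networks + Crypto + Vision: credit hours 4 + 10 + 13 + 6 = 33 ≤ 44, interest score 14 + 4 + 8 + 5 = 31.
ML + HCI + Networks + Crypto: credit hours 4 + 13 + 10 + 13 = 40 ≤ 44, interest score 14 + 5 + 4 + 8 = 31.
ML + HCI + Crypto + Vision: credit hours 4 + 13 + 13 + 6 = 36 ≤ 44, interest score 14 + 5 + 8 + 5 = 32.
Best is ML, HCI, Crypto, and Vision with total interest score 32.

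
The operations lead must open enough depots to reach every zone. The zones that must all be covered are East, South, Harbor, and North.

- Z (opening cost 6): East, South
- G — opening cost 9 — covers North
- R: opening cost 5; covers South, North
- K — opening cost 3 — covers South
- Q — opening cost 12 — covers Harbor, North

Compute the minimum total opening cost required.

18

The greedy cost-per-new-zone heuristic would pick R, Z, and Q for 23, but a cheaper cover exists.
Choose Z and Q: together they cover East, South, Harbor, North — every zone.
Total opening cost: 6 + 12 = 18.
No cover costs less than 18.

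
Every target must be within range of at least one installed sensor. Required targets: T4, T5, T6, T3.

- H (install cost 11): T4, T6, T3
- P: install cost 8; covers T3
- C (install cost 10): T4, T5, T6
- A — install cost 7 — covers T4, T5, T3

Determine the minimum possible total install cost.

17

Choose C and A: together they cover T4, T5, T6, T3 — every target.
Total install cost: 10 + 7 = 17.
No cover costs less than 17.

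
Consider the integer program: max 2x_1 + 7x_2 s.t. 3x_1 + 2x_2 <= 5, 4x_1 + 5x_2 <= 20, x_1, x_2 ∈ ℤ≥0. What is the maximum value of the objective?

14

Relaxing integrality, the LP optimum is 17.50 at (x_1,x_2) = (0, 2.5), which is not an integer point.
(x_1,x_2)=(0,2) is feasible, giving 14.
(x_1,x_2)=(1,1) is feasible, giving 9.
(x_1,x_2)=(0,1) is feasible, giving 7.
The best lattice point is (0,2), giving 14.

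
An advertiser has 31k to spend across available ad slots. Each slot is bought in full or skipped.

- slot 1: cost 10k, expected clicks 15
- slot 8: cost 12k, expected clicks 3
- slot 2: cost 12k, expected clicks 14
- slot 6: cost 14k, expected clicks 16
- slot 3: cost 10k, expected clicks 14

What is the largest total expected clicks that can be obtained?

31

Allowing fractional choices, the relaxed optimum would be about 41.8, but ad slots are indivisible.
slot 1 + slot 6: cost 10 + 14 = 24 ≤ 31, expected clicks 15 + 16 = 31.
slot 6 + slot 3: cost 14 + 10 = 24 ≤ 31, expected clicks 16 + 14 = 30.
slot 2 + slot 6: cost 12 + 14 = 26 ≤ 31, expected clicks 14 + 16 = 30.
Best is slot 1 and slot 6 with total expected clicks 31.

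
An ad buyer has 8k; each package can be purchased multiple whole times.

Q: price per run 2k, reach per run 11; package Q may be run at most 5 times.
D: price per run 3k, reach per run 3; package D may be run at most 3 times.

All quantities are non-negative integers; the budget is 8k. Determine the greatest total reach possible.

44

Q has the best ratio (11/2); taking only Q gives at most 4×11 = 44 (stopped by the price limit).
Optimal: 4×Q: price 8 ≤ 8, reach 4·11 = 44.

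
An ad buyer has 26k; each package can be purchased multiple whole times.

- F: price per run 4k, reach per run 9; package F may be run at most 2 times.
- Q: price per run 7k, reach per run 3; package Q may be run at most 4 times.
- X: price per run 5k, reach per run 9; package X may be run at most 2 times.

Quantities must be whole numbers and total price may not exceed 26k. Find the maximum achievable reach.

2×F and 2×X: price 18 ≤ 26, reach 2·9 + 2·9 = 36.
2×F, 1×Q, and 2×X: price 25 ≤ 26, reach 2·9 + 1·3 + 2·9 = 39.
Best is 39.

39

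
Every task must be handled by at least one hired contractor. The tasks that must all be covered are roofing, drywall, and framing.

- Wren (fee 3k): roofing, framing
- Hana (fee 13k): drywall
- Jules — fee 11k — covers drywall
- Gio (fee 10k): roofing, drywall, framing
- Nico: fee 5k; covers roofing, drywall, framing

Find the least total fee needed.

5

This is a weighted set-cover instance.
Nico alone covers roofing, drywall, framing — every task.
Total fee: 5.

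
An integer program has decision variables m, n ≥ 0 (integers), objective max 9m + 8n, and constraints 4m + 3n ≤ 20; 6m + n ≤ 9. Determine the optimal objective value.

The continuous relaxation peaks at (0, 6.67) with value 53.33; rounding to a feasible lattice point costs some objective.
(m,n)=(0,6): 4·0+3·6=18≤20, 6·0+1·6=6≤9, objective 48.
(m,n)=(0,5): 4·0+3·5=15≤20, 6·0+1·5=5≤9, objective 40.
No feasible integer point exceeds 48.

48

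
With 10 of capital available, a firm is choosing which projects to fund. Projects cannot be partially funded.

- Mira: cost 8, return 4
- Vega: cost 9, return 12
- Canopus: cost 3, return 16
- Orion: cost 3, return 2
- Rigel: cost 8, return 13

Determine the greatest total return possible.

Allowing fractional choices, the relaxed optimum would be about 27.4, but projects are indivisible.
Rigel: cost 8 ≤ 10, return 13.
Canopus + Orion: cost 3 + 3 = 6 ≤ 10, return 16 + 2 = 18.
Canopus: cost 3 ≤ 10, return 16.
Best is Canopus and Orion with total return 18.

18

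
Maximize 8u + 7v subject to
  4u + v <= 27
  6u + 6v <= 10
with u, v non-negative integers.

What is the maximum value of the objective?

8

Relaxing integrality, the LP optimum is 13.33 at (u,v) = (1.67, 0), which is not an integer point.
(u,v)=(1,0): 4·1+1·0=4≤27, 6·1+6·0=6≤10, objective 8.
(u,v)=(0,1): 4·0+1·1=1≤27, 6·0+6·1=6≤10, objective 7.
(u,v)=(0,0): 4·0+1·0=0≤27, 6·0+6·0=0≤10, objective 0.
No feasible integer point exceeds 8.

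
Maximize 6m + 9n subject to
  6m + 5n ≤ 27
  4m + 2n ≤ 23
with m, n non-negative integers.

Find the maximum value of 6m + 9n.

45

(m,n)=(0,5) is feasible, giving 45.
(m,n)=(1,4) is feasible, giving 42.
(m,n)=(0,4) is feasible, giving 36.
No feasible integer point exceeds 45.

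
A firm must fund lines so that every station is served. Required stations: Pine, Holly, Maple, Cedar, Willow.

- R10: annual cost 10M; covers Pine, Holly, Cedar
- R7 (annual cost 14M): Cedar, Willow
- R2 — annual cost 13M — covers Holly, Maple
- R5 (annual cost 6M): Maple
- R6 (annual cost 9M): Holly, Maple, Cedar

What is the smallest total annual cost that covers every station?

30

Choose R10, R7, and R5: together they cover Pine, Holly, Maple, Cedar, Willow — every station.
Total annual cost: 10 + 14 + 6 = 30.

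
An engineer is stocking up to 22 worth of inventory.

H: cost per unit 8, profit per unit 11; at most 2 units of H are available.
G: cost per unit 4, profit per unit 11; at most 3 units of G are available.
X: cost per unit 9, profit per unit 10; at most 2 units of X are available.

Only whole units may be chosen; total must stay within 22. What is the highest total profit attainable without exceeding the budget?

44

G has the best ratio (11/4); taking only G gives at most 3×11 = 33 (stopped by the supply cap of 3).
Mixing does better — 1×H and 3×G: cost 20 ≤ 22, profit 1·11 + 3·11 = 44.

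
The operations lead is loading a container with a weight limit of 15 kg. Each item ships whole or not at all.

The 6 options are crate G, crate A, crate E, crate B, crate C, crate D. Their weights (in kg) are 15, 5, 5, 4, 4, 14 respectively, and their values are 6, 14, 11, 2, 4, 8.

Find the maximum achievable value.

29

Treat it as a binary knapsack problem.
Allowing fractional choices, the relaxed optimum would be about 29.6, but items are indivisible.
crate A + crate E + crate B: weight 5 + 5 + 4 = 14 ≤ 15, value 14 + 11 + 2 = 27.
crate A + crate E + crate C: weight 5 + 5 + 4 = 14 ≤ 15, value 14 + 11 + 4 = 29.
Best is crate A, crate E, and crate C with total value 29.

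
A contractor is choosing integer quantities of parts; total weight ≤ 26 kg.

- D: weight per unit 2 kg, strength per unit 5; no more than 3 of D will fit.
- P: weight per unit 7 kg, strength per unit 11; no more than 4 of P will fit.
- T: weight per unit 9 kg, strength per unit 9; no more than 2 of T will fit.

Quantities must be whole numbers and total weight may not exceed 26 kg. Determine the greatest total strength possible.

43

D has the best ratio (5/2); taking only D gives at most 3×5 = 15 (stopped by the supply cap of 3).
Mixing does better — 2×D and 3×P: weight 25 ≤ 26, strength 2·5 + 3·11 = 43.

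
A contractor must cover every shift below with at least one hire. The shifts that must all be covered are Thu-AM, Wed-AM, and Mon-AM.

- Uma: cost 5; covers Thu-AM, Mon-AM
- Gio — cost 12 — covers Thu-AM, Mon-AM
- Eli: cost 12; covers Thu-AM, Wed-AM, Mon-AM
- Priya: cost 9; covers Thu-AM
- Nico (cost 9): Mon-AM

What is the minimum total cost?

This is an integer covering problem.
The greedy cost-per-new-shift heuristic would pick Uma and Eli for 17, but a cheaper cover exists.
Eli alone covers Thu-AM, Wed-AM, Mon-AM — every shift.
Total cost: 12.
No cover costs less than 12.

12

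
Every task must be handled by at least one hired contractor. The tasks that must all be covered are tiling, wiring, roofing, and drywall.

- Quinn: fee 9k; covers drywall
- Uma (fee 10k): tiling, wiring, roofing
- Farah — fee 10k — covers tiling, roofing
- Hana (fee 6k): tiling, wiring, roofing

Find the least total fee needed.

Choose Quinn and Hana: together they cover tiling, wiring, roofing, drywall — every task.
Total fee: 9 + 6 = 15.

15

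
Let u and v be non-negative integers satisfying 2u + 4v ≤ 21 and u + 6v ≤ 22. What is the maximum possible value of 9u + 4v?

90

Relaxing integrality, the LP optimum is 94.50 at (u,v) = (10.5, 0), which is not an integer point.
(u,v)=(10,0): 2·10+4·0=20≤21, 1·10+6·0=10≤22, objective 90.
(u,v)=(9,0): 2·9+4·0=18≤21, 1·9+6·0=9≤22, objective 81.
The best lattice point is (10,0), giving 90.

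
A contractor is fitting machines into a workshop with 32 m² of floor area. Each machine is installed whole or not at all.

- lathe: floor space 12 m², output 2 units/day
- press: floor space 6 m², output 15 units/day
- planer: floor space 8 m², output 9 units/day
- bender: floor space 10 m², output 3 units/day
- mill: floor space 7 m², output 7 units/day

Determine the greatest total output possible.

34

This is an integer program with binary decision variables.
Take press, planer, bender, and mill: floor space 6 + 8 + 10 + 7 = 31 ≤ 32, output 15 + 9 + 3 + 7 = 34.
No other feasible combination does better.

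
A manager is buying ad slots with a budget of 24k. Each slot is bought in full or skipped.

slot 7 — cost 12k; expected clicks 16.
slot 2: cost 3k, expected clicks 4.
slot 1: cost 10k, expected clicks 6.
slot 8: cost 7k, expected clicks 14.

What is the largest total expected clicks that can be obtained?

34

Allowing fractional choices, the relaxed optimum would be about 35.2, but ad slots are indivisible.
slot 2 + slot 1 + slot 8: cost 3 + 10 + 7 = 20 ≤ 24, expected clicks 4 + 6 + 14 = 24.
slot 7 + slot 2 + slot 8: cost 12 + 3 + 7 = 22 ≤ 24, expected clicks 16 + 4 + 14 = 34.
slot 7 + slot 8: cost 12 + 7 = 19 ≤ 24, expected clicks 16 + 14 = 30.
Best is slot 7, slot 2, and slot 8 with total expected clicks 34.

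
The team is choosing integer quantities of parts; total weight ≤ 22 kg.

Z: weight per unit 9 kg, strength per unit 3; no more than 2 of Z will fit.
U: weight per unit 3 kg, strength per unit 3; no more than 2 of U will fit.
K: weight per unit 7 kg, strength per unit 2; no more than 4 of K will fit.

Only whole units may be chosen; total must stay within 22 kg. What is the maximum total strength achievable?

U has the best ratio (3/3); taking only U gives at most 2×3 = 6 (stopped by the supply cap of 2).
Mixing does better — 1×Z, 2×U, and 1×K: weight 22 ≤ 22, strength 1·3 + 2·3 + 1·2 = 11.

11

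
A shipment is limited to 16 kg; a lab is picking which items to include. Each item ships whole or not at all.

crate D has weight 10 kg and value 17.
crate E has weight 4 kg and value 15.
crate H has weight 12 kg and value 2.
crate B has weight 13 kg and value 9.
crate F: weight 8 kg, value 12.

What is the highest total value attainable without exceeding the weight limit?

Allowing fractional choices, the relaxed optimum would be about 35.0, but items are indivisible.
crate D + crate E: weight 10 + 4 = 14 ≤ 16, value 17 + 15 = 32.
crate E + crate F: weight 4 + 8 = 12 ≤ 16, value 15 + 12 = 27.
Best is crate D and crate E with total value 32.

32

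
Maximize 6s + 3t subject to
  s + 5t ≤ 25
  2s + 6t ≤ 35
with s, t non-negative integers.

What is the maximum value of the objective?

(s,t)=(17,0) is feasible, giving 102.
(s,t)=(16,0) is feasible, giving 96.
The best lattice point is (17,0), giving 102.

102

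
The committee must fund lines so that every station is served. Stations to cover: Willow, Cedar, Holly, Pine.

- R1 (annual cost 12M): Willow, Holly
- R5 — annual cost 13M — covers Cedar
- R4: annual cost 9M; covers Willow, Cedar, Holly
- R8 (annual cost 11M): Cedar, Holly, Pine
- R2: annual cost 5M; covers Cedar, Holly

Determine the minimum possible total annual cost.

The greedy cost-per-new-station heuristic would pick R2, R4, and R8 for 25, but a cheaper cover exists.
Choose R4 and R8: together they cover Willow, Cedar, Holly, Pine — every station.
Total annual cost: 9 + 11 = 20.
No cover costs less than 20.

20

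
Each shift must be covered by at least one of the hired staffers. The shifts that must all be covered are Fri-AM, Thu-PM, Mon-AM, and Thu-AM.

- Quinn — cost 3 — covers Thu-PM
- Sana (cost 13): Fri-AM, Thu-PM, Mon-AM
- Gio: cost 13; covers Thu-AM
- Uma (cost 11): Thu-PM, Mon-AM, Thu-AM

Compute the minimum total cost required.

The greedy cost-per-new-shift heuristic would pick Quinn, Uma, and Sana for 27, but a cheaper cover exists.
Choose Sana and Uma: together they cover Fri-AM, Thu-PM, Mon-AM, Thu-AM — every shift.
Total cost: 13 + 11 = 24.
No cover costs less than 24.

24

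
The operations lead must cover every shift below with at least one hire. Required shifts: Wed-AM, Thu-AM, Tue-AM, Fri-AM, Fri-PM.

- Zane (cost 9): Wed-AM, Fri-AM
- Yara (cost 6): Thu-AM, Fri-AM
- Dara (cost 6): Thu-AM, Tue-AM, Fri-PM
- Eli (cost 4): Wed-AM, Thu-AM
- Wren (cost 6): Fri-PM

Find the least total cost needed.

This is an integer covering problem.
The greedy cost-per-new-shift heuristic would pick Dara, Eli, and Yara for 16, but a cheaper cover exists.
Choose Zane and Dara: together they cover Wed-AM, Thu-AM, Tue-AM, Fri-AM, Fri-PM — every shift.
Total cost: 9 + 6 = 15.
No cover costs less than 15.

15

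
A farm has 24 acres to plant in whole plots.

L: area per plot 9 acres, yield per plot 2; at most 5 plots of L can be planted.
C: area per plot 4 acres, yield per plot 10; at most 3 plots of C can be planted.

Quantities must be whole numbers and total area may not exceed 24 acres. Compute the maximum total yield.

32

3×C: area 12 ≤ 24, yield 3·10 = 30.
1×L and 3×C: area 21 ≤ 24, yield 1·2 + 3·10 = 32.
Best is 32.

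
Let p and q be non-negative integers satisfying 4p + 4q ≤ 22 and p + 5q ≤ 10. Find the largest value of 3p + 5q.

The continuous relaxation peaks at (4.38, 1.12) with value 18.75; rounding to a feasible lattice point costs some objective.
(p,q)=(4,1): 4·4+4·1=20≤22, 1·4+5·1=9≤10, objective 17.
(p,q)=(5,0): 4·5+4·0=20≤22, 1·5+5·0=5≤10, objective 15.
(p,q)=(3,1): 4·3+4·1=16≤22, 1·3+5·1=8≤10, objective 14.
(p,q)=(4,0): 4·4+4·0=16≤22, 1·4+5·0=4≤10, objective 12.
No feasible integer point exceeds 17.

17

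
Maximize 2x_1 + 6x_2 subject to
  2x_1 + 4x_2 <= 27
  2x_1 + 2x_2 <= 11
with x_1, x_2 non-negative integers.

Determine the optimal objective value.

The continuous relaxation peaks at (0, 5.5) with value 33.00; rounding to a feasible lattice point costs some objective.
(x_1,x_2)=(0,5): 2·0+4·5=20≤27, 2·0+2·5=10≤11, objective 30.
(x_1,x_2)=(1,4): 2·1+4·4=18≤27, 2·1+2·4=10≤11, objective 26.
(x_1,x_2)=(0,4): 2·0+4·4=16≤27, 2·0+2·4=8≤11, objective 24.
The best lattice point is (0,5), giving 30.

30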